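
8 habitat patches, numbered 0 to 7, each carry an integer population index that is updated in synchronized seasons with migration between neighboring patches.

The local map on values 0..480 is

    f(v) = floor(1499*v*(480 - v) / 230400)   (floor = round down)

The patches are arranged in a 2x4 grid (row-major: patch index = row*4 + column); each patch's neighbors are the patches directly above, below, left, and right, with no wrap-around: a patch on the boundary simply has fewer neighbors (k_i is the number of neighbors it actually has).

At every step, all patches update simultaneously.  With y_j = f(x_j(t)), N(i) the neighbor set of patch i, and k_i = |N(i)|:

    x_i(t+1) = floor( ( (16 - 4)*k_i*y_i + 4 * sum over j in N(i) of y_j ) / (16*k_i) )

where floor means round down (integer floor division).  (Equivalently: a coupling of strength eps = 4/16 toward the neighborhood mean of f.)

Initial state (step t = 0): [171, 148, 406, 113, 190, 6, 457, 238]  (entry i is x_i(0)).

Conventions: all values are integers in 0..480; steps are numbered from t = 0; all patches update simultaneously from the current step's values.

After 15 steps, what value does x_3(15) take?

Simulating step by step:
t=0: [171, 148, 406, 113, 190, 6, 457, 238]
t=1: [341, 285, 200, 272, 313, 75, 99, 322]
t=2: [318, 343, 354, 362, 318, 226, 258, 324]
t=3: [331, 311, 297, 285, 339, 364, 361, 327]
t=4: [321, 334, 346, 355, 306, 283, 288, 323]
t=5: [331, 320, 306, 294, 346, 356, 351, 327]
t=6: [319, 329, 341, 350, 301, 292, 300, 324]
t=7: [334, 325, 311, 301, 348, 353, 346, 326]
t=8: [315, 324, 337, 345, 299, 295, 305, 325]
t=9: [338, 329, 316, 307, 350, 351, 343, 326]
t=10: [311, 320, 333, 341, 297, 297, 308, 325]
t=11: [341, 334, 320, 311, 351, 350, 341, 326]
t=12: [307, 315, 330, 338, 296, 298, 310, 325]
t=13: [345, 338, 324, 315, 352, 350, 339, 327]
t=14: [302, 311, 326, 335, 294, 298, 311, 324]
t=15: [348, 341, 327, 318, 353, 350, 339, 328]

Answer: x_3(15) = 318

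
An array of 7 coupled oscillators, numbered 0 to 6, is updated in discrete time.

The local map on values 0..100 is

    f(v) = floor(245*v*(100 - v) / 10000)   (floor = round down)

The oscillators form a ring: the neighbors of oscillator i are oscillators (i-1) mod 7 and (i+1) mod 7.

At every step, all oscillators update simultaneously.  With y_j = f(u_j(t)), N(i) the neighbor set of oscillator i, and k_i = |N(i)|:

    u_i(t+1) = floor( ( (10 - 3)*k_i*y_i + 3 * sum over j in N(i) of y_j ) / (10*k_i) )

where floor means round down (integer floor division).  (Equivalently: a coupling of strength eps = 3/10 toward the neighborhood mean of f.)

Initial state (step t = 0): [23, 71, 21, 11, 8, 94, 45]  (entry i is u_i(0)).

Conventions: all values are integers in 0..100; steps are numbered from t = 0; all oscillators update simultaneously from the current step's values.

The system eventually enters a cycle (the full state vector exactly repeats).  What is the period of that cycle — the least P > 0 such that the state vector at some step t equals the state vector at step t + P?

Simulating step by step:
t=0: [23, 71, 21, 11, 8, 94, 45]
t=1: [46, 47, 38, 24, 18, 20, 50]
t=2: [60, 60, 55, 44, 37, 41, 57]
t=3: [58, 58, 59, 59, 57, 58, 59]
t=4: [59, 59, 59, 59, 59, 59, 59]
t=5: [59, 59, 59, 59, 59, 59, 59]

Answer: 1
Key observation: The state at step 4, [59, 59, 59, 59, 59, 59, 59], reappears at step 5 — and no state repeats earlier — so the cycle the system enters has period 1.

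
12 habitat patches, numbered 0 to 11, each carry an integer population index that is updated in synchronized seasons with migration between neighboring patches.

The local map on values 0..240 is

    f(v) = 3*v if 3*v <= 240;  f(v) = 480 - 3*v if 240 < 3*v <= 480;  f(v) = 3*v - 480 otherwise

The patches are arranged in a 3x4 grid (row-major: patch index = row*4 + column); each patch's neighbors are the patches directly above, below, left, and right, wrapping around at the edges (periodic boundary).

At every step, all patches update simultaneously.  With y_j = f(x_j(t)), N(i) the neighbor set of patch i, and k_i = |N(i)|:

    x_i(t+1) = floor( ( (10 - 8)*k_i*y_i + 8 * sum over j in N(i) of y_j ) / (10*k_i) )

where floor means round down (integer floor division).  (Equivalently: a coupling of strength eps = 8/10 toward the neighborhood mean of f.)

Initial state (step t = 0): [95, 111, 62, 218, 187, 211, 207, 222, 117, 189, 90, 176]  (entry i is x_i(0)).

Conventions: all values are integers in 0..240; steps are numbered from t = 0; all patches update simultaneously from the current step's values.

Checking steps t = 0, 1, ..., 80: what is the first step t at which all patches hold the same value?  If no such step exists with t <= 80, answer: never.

Simulating step by step:
t=0: [95, 111, 62, 218, 187, 211, 207, 222, 117, 189, 90, 176]  (not all equal)
t=1: [145, 153, 171, 157, 148, 121, 175, 126, 108, 145, 134, 149]  (not all equal)
t=2: [53, 52, 37, 44, 91, 52, 75, 45, 63, 83, 46, 75]  (not all equal)
t=3: [168, 162, 152, 152, 169, 195, 153, 184, 202, 174, 186, 163]  (not all equal)
t=4: [41, 40, 30, 30, 70, 40, 60, 30, 45, 71, 34, 61]  (not all equal)
t=5: [135, 133, 116, 115, 135, 168, 116, 150, 172, 138, 153, 120]  (not all equal)
t=6: [80, 75, 100, 98, 48, 75, 67, 98, 74, 45, 94, 68]  (not all equal)
t=7: [203, 201, 198, 199, 203, 186, 198, 184, 189, 201, 183, 199]  (not all equal)
t=8: [117, 113, 107, 109, 99, 113, 89, 109, 117, 96, 107, 92]  (not all equal)
t=9: [147, 152, 165, 159, 147, 174, 165, 181, 167, 152, 185, 159]  (not all equal)
t=10: [25, 28, 26, 24, 40, 28, 42, 24, 25, 37, 26, 33]  (not all equal)
t=11: [85, 86, 87, 79, 85, 105, 87, 97, 96, 86, 98, 79]  (not all equal)
t=12: [220, 210, 216, 221, 199, 210, 195, 221, 220, 197, 216, 208]  (not all equal)
t=13: [162, 151, 154, 171, 162, 126, 154, 146, 146, 151, 139, 171]  (not all equal)
t=14: [22, 36, 31, 26, 39, 36, 48, 26, 22, 52, 31, 42]  (not all equal)
t=15: [87, 106, 103, 88, 87, 126, 103, 108, 106, 106, 122, 88]  (not all equal)
t=16: [195, 163, 166, 195, 171, 163, 142, 195, 195, 140, 166, 172]  (not all equal)
t=17: [71, 40, 40, 73, 71, 33, 40, 66, 67, 40, 37, 73]  (not all equal)
t=18: [193, 134, 138, 193, 184, 134, 129, 193, 193, 130, 138, 189]  (not all equal)
t=19: [89, 82, 80, 90, 89, 82, 80, 90, 89, 82, 80, 90]  (not all equal)
t=20: [216, 231, 232, 216, 216, 231, 232, 216, 216, 231, 232, 216]  (not all equal)
t=21: [177, 204, 205, 177, 177, 204, 205, 177, 177, 204, 205, 177]  (not all equal)
t=22: [67, 116, 117, 67, 67, 116, 117, 67, 67, 116, 117, 67]  (not all equal)
t=23: [187, 145, 144, 186, 187, 145, 144, 186, 187, 145, 144, 186]  (not all equal)
t=24: [73, 52, 53, 72, 73, 52, 53, 72, 73, 52, 53, 72]  (not all equal)
t=25: [205, 169, 169, 205, 205, 169, 169, 205, 205, 169, 169, 205]  (not all equal)
t=26: [113, 48, 48, 113, 113, 48, 48, 113, 113, 48, 48, 113]  (not all equal)
t=27: [141, 143, 143, 141, 141, 143, 143, 141, 141, 143, 143, 141]  (not all equal)
t=28: [55, 52, 52, 55, 55, 52, 52, 55, 55, 52, 52, 55]  (not all equal)
t=29: [163, 157, 157, 163, 163, 157, 157, 163, 163, 157, 157, 163]  (not all equal)
t=30: [9, 9, 9, 9, 9, 9, 9, 9, 9, 9, 9, 9]  (all equal)

Answer: 30
Key observation: Synchronization is absorbing here: once all patches are equal they stay equal, and step 30 is the first all-equal step.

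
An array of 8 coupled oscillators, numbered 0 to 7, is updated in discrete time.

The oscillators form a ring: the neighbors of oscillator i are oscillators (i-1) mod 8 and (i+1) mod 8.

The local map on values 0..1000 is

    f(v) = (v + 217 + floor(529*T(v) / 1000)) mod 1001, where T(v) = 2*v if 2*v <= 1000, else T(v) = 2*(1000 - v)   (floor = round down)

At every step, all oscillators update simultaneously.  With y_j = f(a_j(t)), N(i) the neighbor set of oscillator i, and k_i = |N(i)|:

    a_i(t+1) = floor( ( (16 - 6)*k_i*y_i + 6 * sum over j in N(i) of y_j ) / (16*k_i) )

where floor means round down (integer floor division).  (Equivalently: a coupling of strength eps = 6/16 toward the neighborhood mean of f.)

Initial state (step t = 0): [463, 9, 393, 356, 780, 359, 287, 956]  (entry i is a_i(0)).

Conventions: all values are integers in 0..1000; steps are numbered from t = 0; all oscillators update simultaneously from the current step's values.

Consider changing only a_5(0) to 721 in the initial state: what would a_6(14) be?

Simulating step by step:
t=0: [463, 9, 393, 356, 780, 721, 287, 956]
t=1: [189, 182, 237, 640, 363, 339, 588, 319]
t=2: [652, 614, 595, 460, 818, 796, 484, 703]
t=3: [235, 237, 224, 188, 214, 224, 218, 229]
t=4: [698, 698, 668, 627, 650, 671, 671, 685]
t=5: [233, 233, 235, 236, 236, 235, 234, 234]
t=6: [696, 696, 699, 701, 701, 700, 698, 697]
t=7: [233, 233, 233, 233, 233, 233, 233, 233]
t=8: [696, 696, 696, 696, 696, 696, 696, 696]
t=9: [233, 233, 233, 233, 233, 233, 233, 233]
t=10: [696, 696, 696, 696, 696, 696, 696, 696]
t=11: [233, 233, 233, 233, 233, 233, 233, 233]
t=12: [696, 696, 696, 696, 696, 696, 696, 696]
t=13: [233, 233, 233, 233, 233, 233, 233, 233]
t=14: [696, 696, 696, 696, 696, 696, 696, 696]

Answer: a_6(14) = 696
Key observation: This trace re-runs the system from the modified initial state.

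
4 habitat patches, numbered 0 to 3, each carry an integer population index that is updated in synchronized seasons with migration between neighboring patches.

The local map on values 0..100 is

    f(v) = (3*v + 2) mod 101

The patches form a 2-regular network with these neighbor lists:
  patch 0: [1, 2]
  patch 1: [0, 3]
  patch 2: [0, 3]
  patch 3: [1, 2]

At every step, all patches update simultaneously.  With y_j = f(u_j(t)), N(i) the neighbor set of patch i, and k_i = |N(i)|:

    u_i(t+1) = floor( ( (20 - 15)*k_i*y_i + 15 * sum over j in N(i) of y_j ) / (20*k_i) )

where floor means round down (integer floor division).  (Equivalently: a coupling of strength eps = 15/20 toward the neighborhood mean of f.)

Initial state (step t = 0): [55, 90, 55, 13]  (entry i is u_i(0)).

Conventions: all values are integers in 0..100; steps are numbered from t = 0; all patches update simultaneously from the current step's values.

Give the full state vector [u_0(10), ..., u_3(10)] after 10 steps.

Answer: [29, 46, 46, 23]

Derivation:
t=0: [55, 90, 55, 13]
t=1: [67, 57, 56, 61]
t=2: [53, 49, 49, 73]
t=3: [51, 41, 41, 40]
t=4: [31, 34, 34, 23]
t=5: [26, 63, 63, 20]
t=6: [87, 75, 75, 83]
t=7: [34, 47, 47, 31]
t=8: [32, 47, 47, 55]
t=9: [56, 72, 72, 48]
t=10: [29, 46, 46, 23]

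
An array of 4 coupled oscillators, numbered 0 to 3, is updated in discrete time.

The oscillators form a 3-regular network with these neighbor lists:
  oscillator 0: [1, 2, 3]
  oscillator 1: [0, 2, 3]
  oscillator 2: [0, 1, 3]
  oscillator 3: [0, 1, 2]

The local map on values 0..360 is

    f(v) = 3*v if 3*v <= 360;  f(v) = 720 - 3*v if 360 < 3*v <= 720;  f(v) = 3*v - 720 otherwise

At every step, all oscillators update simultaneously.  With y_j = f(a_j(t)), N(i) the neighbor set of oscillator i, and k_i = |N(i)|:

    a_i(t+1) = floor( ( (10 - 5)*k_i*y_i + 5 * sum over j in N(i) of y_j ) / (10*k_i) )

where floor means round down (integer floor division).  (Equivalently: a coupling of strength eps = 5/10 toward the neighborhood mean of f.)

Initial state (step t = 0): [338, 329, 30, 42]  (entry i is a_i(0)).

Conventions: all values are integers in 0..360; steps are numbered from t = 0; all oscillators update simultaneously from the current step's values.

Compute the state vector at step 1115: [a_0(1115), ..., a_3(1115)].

Simulating step by step:
t=0: [338, 329, 30, 42]
t=1: [227, 218, 159, 171]
t=2: [105, 114, 173, 161]
t=3: [287, 296, 249, 261]
t=4: [113, 122, 75, 87]
t=5: [309, 314, 271, 283]
t=6: [177, 182, 139, 151]
t=7: [218, 213, 256, 244]
t=8: [56, 61, 50, 38]
t=9: [158, 163, 152, 140]
t=10: [255, 250, 261, 273]
t=11: [54, 49, 60, 72]
t=12: [171, 166, 177, 189]
t=13: [197, 202, 191, 179]
t=14: [138, 133, 144, 156]
t=15: [296, 301, 290, 278]
t=16: [158, 163, 152, 140]

Answer: [158, 163, 152, 140]
Key observation: The state at step 9, [158, 163, 152, 140], reappears at step 16: the system is in a cycle of period 7 from step 9 on.  Therefore the state at step 1115 equals the state at step 9 + ((1115 - 9) mod 7) = 9, which is [158, 163, 152, 140].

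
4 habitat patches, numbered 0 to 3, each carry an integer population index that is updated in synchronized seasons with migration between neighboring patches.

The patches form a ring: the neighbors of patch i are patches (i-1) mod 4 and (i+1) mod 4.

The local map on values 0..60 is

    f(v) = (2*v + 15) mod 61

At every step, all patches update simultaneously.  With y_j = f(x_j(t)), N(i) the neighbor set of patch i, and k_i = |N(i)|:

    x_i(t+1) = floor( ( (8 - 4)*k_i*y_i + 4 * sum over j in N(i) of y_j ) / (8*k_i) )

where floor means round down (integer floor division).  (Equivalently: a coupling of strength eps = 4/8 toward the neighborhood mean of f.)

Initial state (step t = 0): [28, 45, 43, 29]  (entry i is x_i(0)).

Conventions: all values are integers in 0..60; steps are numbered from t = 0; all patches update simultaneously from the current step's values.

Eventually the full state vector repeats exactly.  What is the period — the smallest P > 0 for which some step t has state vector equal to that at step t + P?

Simulating step by step:
t=0: [28, 45, 43, 29]
t=1: [19, 34, 34, 18]
t=2: [44, 29, 29, 44]
t=3: [34, 19, 19, 34]
t=4: [29, 45, 45, 29]
t=5: [20, 36, 36, 20]
t=6: [47, 33, 33, 47]
t=7: [41, 27, 27, 41]
t=8: [29, 15, 15, 29]
t=9: [20, 36, 36, 20]

Answer: 4
Key observation: The state at step 5, [20, 36, 36, 20], reappears at step 9 — and no state repeats earlier — so the cycle the system enters has period 4.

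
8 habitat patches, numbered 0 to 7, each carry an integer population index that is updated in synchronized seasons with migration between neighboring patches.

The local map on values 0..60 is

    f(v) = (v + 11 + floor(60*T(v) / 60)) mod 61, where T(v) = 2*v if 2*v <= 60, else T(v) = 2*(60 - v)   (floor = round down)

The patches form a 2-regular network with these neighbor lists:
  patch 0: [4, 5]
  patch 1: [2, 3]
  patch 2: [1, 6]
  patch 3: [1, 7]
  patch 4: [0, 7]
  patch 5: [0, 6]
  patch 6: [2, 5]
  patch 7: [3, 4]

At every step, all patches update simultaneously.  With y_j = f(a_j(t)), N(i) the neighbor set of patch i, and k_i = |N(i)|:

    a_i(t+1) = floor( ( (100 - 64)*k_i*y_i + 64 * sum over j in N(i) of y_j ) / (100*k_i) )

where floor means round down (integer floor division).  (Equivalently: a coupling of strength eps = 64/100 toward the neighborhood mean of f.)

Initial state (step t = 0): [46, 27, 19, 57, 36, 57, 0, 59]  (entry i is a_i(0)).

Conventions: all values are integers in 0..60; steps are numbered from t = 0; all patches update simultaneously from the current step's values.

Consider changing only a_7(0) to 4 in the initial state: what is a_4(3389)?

Answer: a_4(3389) = 37
Key observation: The state at step 11, [37, 36, 36, 36, 37, 36, 36, 37], reappears at step 13: the system is in a cycle of period 2 from step 11 on.  Therefore the state at step 3389 equals the state at step 11 + ((3389 - 11) mod 2) = 11, which is [37, 36, 36, 36, 37, 36, 36, 37].

Derivation:
t=0: [46, 27, 19, 57, 36, 57, 0, 4]
t=1: [23, 17, 15, 21, 27, 15, 10, 23]
t=2: [34, 22, 33, 11, 23, 39, 50, 20]
t=3: [28, 31, 24, 24, 21, 29, 28, 23]
t=4: [28, 28, 31, 26, 21, 35, 31, 18]
t=5: [27, 33, 37, 22, 16, 35, 37, 14]
t=6: [41, 29, 34, 34, 48, 33, 33, 43]
t=7: [29, 36, 36, 33, 25, 34, 36, 28]
t=8: [32, 34, 34, 35, 31, 35, 34, 32]
t=9: [37, 35, 36, 36, 38, 36, 35, 37]
t=10: [33, 34, 34, 34, 32, 34, 34, 33]
t=11: [37, 36, 36, 36, 37, 36, 36, 37]
t=12: [33, 34, 34, 33, 33, 33, 34, 33]
t=13: [37, 36, 36, 36, 37, 36, 36, 37]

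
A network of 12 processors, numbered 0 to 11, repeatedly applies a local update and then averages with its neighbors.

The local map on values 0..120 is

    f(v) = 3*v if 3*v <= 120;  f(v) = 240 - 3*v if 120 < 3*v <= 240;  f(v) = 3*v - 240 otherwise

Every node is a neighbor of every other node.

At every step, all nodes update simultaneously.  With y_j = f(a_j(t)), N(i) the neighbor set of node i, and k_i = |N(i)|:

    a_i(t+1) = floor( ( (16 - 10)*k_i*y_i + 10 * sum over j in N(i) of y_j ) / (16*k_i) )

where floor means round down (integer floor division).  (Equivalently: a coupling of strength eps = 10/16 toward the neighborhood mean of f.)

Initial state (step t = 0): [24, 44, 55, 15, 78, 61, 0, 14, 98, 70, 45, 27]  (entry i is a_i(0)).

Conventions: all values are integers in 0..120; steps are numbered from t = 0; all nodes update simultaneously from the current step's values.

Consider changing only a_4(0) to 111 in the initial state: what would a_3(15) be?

Simulating step by step:
t=0: [24, 44, 55, 15, 111, 61, 0, 14, 98, 70, 45, 27]
t=1: [66, 77, 67, 57, 72, 61, 43, 56, 60, 52, 76, 69]
t=2: [48, 37, 47, 56, 42, 52, 70, 57, 53, 61, 38, 45]
t=3: [89, 93, 90, 81, 94, 85, 68, 80, 84, 76, 94, 92]
t=4: [25, 29, 26, 17, 30, 21, 28, 16, 20, 20, 30, 28]
t=5: [73, 77, 74, 65, 78, 69, 76, 64, 68, 68, 78, 76]
t=6: [22, 18, 21, 30, 17, 26, 19, 31, 27, 27, 17, 19]
t=7: [67, 63, 66, 75, 62, 71, 64, 76, 72, 72, 62, 64]
t=8: [37, 41, 38, 29, 42, 33, 40, 28, 32, 32, 42, 40]
t=9: [107, 109, 108, 99, 108, 103, 110, 99, 102, 102, 108, 110]
t=10: [77, 79, 78, 70, 78, 73, 80, 70, 72, 72, 78, 80]
t=11: [11, 9, 10, 18, 10, 15, 9, 18, 16, 16, 10, 9]
t=12: [36, 34, 35, 42, 35, 40, 34, 42, 41, 41, 35, 34]
t=13: [108, 106, 107, 110, 107, 112, 106, 110, 111, 111, 107, 106]
t=14: [84, 82, 83, 86, 83, 88, 82, 86, 87, 87, 83, 82]
t=15: [12, 10, 11, 14, 11, 16, 10, 14, 15, 15, 11, 10]

Answer: a_3(15) = 14
Key observation: This trace re-runs the system from the modified initial state.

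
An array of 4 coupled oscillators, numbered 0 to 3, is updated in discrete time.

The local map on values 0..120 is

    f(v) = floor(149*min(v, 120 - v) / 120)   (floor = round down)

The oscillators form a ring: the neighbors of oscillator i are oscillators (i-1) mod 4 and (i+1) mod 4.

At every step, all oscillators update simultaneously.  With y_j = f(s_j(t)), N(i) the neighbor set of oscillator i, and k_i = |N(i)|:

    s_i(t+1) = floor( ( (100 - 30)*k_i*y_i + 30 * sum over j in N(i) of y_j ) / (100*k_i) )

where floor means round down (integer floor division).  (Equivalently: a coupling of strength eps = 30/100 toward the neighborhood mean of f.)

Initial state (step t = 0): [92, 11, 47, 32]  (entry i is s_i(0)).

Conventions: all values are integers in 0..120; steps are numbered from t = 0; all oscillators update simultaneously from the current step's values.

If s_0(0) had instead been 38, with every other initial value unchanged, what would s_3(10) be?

Answer: s_3(10) = 73
Key observation: This trace re-runs the system from the modified initial state.

Derivation:
t=0: [38, 11, 47, 32]
t=1: [40, 24, 48, 43]
t=2: [46, 36, 53, 53]
t=3: [56, 49, 61, 63]
t=4: [67, 63, 70, 70]
t=5: [65, 68, 63, 62]
t=6: [68, 65, 69, 71]
t=7: [64, 66, 63, 61]
t=8: [69, 67, 70, 71]
t=9: [62, 64, 62, 60]
t=10: [71, 69, 71, 73]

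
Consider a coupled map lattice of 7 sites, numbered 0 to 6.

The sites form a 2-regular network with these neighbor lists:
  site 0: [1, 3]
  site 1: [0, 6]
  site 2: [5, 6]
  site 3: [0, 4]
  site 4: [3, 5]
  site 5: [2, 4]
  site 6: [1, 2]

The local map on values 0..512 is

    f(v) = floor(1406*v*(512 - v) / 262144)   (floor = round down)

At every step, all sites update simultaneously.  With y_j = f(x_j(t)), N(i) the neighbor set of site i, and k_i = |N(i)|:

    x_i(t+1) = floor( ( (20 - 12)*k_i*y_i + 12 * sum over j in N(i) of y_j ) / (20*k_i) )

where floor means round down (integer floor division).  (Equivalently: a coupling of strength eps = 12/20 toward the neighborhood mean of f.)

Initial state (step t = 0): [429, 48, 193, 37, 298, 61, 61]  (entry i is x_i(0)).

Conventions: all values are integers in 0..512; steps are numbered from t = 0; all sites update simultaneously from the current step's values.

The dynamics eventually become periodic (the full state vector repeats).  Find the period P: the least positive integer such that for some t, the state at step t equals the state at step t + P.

Simulating step by step:
t=0: [429, 48, 193, 37, 298, 61, 61]
t=1: [139, 148, 220, 197, 209, 260, 193]
t=2: [297, 297, 341, 317, 340, 345, 321]
t=3: [338, 337, 315, 328, 317, 311, 327]
t=4: [317, 318, 330, 323, 329, 332, 324]
t=5: [329, 329, 322, 326, 322, 321, 326]
t=6: [322, 322, 327, 325, 327, 328, 325]
t=7: [327, 327, 324, 325, 324, 323, 325]
t=8: [324, 324, 326, 325, 326, 326, 325]
t=9: [325, 325, 325, 325, 325, 325, 325]
t=10: [325, 325, 325, 325, 325, 325, 325]

Answer: 1
Key observation: The state at step 9, [325, 325, 325, 325, 325, 325, 325], reappears at step 10 — and no state repeats earlier — so the cycle the system enters has period 1.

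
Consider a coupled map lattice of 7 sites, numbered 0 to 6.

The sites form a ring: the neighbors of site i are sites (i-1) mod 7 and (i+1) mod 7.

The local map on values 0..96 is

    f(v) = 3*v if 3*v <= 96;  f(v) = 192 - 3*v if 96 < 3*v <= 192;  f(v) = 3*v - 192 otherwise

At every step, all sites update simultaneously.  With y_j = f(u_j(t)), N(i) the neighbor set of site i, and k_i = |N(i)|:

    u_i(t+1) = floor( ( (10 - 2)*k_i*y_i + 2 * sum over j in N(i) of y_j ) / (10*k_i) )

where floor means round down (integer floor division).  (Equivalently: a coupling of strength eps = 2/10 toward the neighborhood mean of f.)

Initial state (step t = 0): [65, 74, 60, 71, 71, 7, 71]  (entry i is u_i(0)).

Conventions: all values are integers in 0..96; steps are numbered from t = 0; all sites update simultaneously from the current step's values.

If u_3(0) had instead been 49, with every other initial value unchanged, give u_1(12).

Answer: u_1(12) = 67
Key observation: This trace re-runs the system from the modified initial state.

Derivation:
t=0: [65, 74, 60, 49, 71, 7, 71]
t=1: [7, 25, 17, 39, 23, 21, 19]
t=2: [30, 67, 55, 72, 69, 63, 54]
t=3: [75, 18, 24, 23, 14, 6, 33]
t=4: [41, 53, 69, 66, 42, 27, 79]
t=5: [63, 34, 15, 12, 61, 75, 51]
t=6: [15, 76, 48, 34, 14, 31, 34]
t=7: [48, 38, 51, 81, 51, 87, 85]
t=8: [52, 71, 44, 48, 43, 65, 62]
t=9: [31, 26, 54, 50, 55, 9, 8]
t=10: [84, 74, 36, 39, 28, 26, 31]
t=11: [60, 38, 77, 76, 82, 80, 88]
t=12: [24, 67, 42, 38, 51, 51, 63]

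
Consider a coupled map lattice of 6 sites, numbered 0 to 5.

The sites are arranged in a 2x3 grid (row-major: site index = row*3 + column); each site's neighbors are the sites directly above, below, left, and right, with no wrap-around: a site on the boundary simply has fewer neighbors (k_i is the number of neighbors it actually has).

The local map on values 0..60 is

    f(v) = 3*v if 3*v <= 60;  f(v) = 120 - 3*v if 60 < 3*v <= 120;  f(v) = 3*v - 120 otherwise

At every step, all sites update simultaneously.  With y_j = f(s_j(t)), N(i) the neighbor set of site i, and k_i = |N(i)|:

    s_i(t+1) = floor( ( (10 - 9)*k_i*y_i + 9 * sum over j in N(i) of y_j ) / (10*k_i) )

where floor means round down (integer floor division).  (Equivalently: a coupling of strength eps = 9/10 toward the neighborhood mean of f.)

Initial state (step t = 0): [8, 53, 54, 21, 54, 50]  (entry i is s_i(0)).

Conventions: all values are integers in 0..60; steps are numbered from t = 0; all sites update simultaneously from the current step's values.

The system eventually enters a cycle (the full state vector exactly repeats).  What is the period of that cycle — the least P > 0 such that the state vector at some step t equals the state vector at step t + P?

Answer: 4
Key observation: The state at step 49, [43, 42, 42, 42, 42, 43], reappears at step 53 — and no state repeats earlier — so the cycle the system enters has period 4.

Derivation:
t=0: [8, 53, 54, 21, 54, 50]
t=1: [45, 36, 35, 35, 42, 40]
t=2: [13, 12, 6, 10, 8, 9]
t=3: [33, 27, 30, 31, 30, 21]
t=4: [31, 28, 46, 25, 39, 32]
t=5: [39, 18, 28, 18, 31, 11]
t=6: [48, 25, 42, 18, 45, 31]
t=7: [46, 18, 33, 22, 39, 12]
t=8: [50, 18, 42, 14, 43, 14]
t=9: [46, 18, 43, 21, 42, 10]
t=10: [51, 15, 38, 16, 42, 9]
t=11: [45, 18, 33, 22, 36, 8]
t=12: [50, 19, 37, 17, 40, 17]
t=13: [51, 17, 49, 18, 47, 9]
t=14: [50, 29, 37, 29, 41, 24]
t=15: [32, 15, 37, 18, 34, 10]
t=16: [46, 19, 34, 24, 40, 15]
t=17: [49, 16, 47, 12, 45, 12]
t=18: [40, 23, 39, 22, 37, 19]
t=19: [47, 8, 48, 9, 49, 11]
t=20: [25, 24, 28, 24, 27, 26]
t=21: [47, 40, 44, 42, 45, 37]
t=22: [4, 14, 5, 16, 6, 13]
t=23: [41, 17, 37, 18, 40, 18]
t=24: [47, 8, 48, 6, 47, 9]
t=25: [21, 22, 25, 20, 22, 22]
t=26: [57, 52, 53, 55, 55, 49]
t=27: [41, 44, 32, 47, 36, 40]
t=28: [15, 12, 7, 8, 11, 16]
t=29: [31, 33, 39, 37, 35, 29]
t=30: [16, 15, 24, 19, 20, 11]
t=31: [50, 51, 39, 54, 46, 51]
t=32: [36, 18, 30, 25, 34, 12]
t=33: [45, 23, 43, 18, 42, 25]
t=34: [48, 14, 44, 14, 45, 11]
t=35: [40, 19, 34, 21, 36, 15]
t=36: [51, 14, 47, 11, 48, 18]
t=37: [37, 27, 45, 28, 41, 25]
t=38: [34, 12, 39, 9, 36, 12]
t=39: [30, 13, 32, 16, 30, 10]
t=40: [42, 29, 33, 31, 38, 27]
t=41: [27, 13, 34, 8, 30, 16]
t=42: [32, 30, 40, 33, 36, 26]
t=43: [25, 13, 32, 18, 29, 9]
t=44: [46, 34, 32, 40, 39, 28]
t=45: [9, 15, 26, 9, 16, 15]
t=46: [35, 39, 44, 36, 39, 45]
t=47: [8, 9, 9, 9, 9, 8]
t=48: [26, 26, 25, 25, 26, 26]
t=49: [43, 42, 42, 42, 42, 43]
t=50: [6, 6, 7, 7, 6, 6]
t=51: [19, 18, 18, 18, 18, 19]
t=52: [54, 54, 55, 55, 54, 54]
t=53: [43, 42, 42, 42, 42, 43]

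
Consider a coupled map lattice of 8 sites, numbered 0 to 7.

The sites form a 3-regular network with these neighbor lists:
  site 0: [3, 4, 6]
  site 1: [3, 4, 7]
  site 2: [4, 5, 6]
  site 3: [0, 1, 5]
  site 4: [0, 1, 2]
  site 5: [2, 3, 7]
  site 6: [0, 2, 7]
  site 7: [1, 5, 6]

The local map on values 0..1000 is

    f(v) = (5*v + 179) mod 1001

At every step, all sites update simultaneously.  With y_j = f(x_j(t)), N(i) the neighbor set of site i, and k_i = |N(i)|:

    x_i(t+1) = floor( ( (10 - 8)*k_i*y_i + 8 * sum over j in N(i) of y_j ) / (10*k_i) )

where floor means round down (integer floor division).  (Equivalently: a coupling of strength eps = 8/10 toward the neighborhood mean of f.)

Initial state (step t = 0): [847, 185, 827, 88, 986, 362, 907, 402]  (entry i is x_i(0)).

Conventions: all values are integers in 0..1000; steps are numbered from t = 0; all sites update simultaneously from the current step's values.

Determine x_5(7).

Simulating step by step:
t=0: [847, 185, 827, 88, 986, 362, 907, 402]
t=1: [464, 263, 542, 524, 240, 495, 383, 517]
t=2: [437, 615, 476, 597, 576, 782, 590, 482]
t=3: [163, 264, 182, 218, 323, 365, 426, 240]
t=4: [563, 483, 311, 452, 579, 196, 450, 290]
t=5: [447, 421, 321, 551, 632, 511, 712, 439]
t=6: [616, 493, 637, 566, 461, 702, 565, 541]
t=7: [181, 493, 383, 423, 432, 470, 399, 530]

Answer: x_5(7) = 470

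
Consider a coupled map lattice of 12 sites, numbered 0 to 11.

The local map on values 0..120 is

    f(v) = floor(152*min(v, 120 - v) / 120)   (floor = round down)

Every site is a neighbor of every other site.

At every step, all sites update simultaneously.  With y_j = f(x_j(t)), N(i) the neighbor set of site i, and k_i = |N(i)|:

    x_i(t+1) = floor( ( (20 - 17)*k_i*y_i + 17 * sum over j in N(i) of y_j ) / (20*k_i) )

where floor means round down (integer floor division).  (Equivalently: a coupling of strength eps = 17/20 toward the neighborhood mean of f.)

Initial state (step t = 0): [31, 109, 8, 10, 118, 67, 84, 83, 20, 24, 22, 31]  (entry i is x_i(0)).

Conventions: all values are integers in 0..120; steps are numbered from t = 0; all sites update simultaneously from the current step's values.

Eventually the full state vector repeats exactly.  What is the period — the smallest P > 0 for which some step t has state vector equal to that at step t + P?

Answer: 8
Key observation: The state at step 5, [72, 72, 72, 72, 72, 72, 72, 72, 72, 72, 72, 72], reappears at step 13 — and no state repeats earlier — so the cycle the system enters has period 8.

Derivation:
t=0: [31, 109, 8, 10, 118, 67, 84, 83, 20, 24, 22, 31]
t=1: [30, 28, 28, 28, 27, 32, 30, 30, 29, 29, 29, 30]
t=2: [36, 36, 36, 36, 36, 36, 36, 36, 36, 36, 36, 36]
t=3: [45, 45, 45, 45, 45, 45, 45, 45, 45, 45, 45, 45]
t=4: [57, 57, 57, 57, 57, 57, 57, 57, 57, 57, 57, 57]
t=5: [72, 72, 72, 72, 72, 72, 72, 72, 72, 72, 72, 72]
t=6: [60, 60, 60, 60, 60, 60, 60, 60, 60, 60, 60, 60]
t=7: [76, 76, 76, 76, 76, 76, 76, 76, 76, 76, 76, 76]
t=8: [55, 55, 55, 55, 55, 55, 55, 55, 55, 55, 55, 55]
t=9: [69, 69, 69, 69, 69, 69, 69, 69, 69, 69, 69, 69]
t=10: [64, 64, 64, 64, 64, 64, 64, 64, 64, 64, 64, 64]
t=11: [70, 70, 70, 70, 70, 70, 70, 70, 70, 70, 70, 70]
t=12: [63, 63, 63, 63, 63, 63, 63, 63, 63, 63, 63, 63]
t=13: [72, 72, 72, 72, 72, 72, 72, 72, 72, 72, 72, 72]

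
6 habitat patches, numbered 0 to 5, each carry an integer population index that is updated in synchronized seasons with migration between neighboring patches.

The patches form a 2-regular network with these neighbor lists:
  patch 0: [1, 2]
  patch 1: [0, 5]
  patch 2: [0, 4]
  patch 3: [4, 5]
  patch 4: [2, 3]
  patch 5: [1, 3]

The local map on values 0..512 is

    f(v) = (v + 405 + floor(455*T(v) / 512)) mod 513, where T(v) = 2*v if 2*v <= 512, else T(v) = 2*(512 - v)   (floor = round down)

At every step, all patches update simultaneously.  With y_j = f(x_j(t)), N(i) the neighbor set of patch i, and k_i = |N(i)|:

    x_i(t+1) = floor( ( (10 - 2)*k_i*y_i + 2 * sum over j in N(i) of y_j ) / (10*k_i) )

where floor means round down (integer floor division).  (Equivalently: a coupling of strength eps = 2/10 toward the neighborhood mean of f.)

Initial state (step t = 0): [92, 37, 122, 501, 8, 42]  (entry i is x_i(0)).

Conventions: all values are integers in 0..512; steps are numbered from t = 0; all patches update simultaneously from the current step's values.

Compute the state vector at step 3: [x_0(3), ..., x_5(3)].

Simulating step by step:
t=0: [92, 37, 122, 501, 8, 42]
t=1: [191, 421, 241, 373, 405, 98]
t=2: [389, 437, 129, 474, 445, 229]
t=3: [470, 421, 295, 393, 433, 101]

Answer: [470, 421, 295, 393, 433, 101]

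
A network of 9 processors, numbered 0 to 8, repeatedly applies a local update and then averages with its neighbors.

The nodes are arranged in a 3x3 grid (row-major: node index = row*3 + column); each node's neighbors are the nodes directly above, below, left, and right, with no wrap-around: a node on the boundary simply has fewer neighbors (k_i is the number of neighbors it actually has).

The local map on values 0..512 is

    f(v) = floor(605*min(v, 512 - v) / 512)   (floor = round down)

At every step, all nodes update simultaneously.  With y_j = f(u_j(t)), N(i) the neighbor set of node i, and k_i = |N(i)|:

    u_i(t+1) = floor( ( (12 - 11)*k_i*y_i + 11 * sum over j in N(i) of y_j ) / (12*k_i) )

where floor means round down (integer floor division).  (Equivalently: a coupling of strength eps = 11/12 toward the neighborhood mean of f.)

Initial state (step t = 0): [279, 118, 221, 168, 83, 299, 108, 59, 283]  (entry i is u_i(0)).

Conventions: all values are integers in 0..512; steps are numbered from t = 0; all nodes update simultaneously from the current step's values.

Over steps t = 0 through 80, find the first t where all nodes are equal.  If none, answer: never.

Simulating step by step:
t=0: [279, 118, 221, 168, 83, 299, 108, 59, 283]  (not all equal)
t=1: [177, 205, 200, 169, 158, 213, 132, 157, 169]  (not all equal)
t=2: [219, 212, 245, 184, 216, 210, 188, 180, 216]  (not all equal)
t=3: [235, 265, 252, 242, 233, 264, 215, 241, 232]  (not all equal)
t=4: [287, 283, 292, 270, 287, 282, 281, 269, 287]  (not all equal)
t=5: [276, 263, 269, 268, 277, 263, 284, 268, 277]  (not all equal)
t=6: [289, 281, 293, 275, 289, 281, 286, 275, 289]  (not all equal)
t=7: [274, 262, 270, 265, 274, 262, 278, 265, 274]  (not all equal)
t=8: [292, 283, 294, 280, 292, 283, 289, 280, 292]  (not all equal)
t=9: [270, 259, 268, 261, 270, 259, 273, 261, 270]  (not all equal)
t=10: [296, 287, 297, 285, 296, 287, 294, 285, 296]  (not all equal)
t=11: [265, 255, 264, 256, 265, 255, 267, 256, 265]  (not all equal)
t=12: [300, 292, 300, 291, 300, 292, 300, 291, 300]  (not all equal)
t=13: [259, 250, 258, 250, 259, 250, 260, 250, 259]  (not all equal)
t=14: [295, 298, 295, 297, 295, 298, 295, 297, 295]  (not all equal)
t=15: [253, 255, 252, 255, 253, 255, 254, 255, 253]  (not all equal)
t=16: [300, 297, 300, 298, 300, 297, 300, 298, 300]  (not all equal)
t=17: [252, 250, 253, 250, 252, 250, 251, 250, 252]  (not all equal)
t=18: [295, 297, 295, 296, 295, 297, 295, 296, 295]  (not all equal)
t=19: [254, 255, 254, 255, 254, 255, 255, 255, 254]  (not all equal)
t=20: [300, 300, 300, 300, 300, 300, 301, 300, 300]  (not all equal)
t=21: [250, 250, 250, 249, 250, 250, 249, 249, 250]  (not all equal)
t=22: [294, 295, 295, 294, 294, 295, 294, 294, 294]  (not all equal)
t=23: [256, 256, 256, 257, 256, 256, 257, 257, 256]  (not all equal)
t=24: [301, 302, 302, 301, 301, 302, 301, 301, 301]  (not all equal)
t=25: [248, 248, 248, 249, 248, 248, 249, 249, 248]  (not all equal)
t=26: [293, 293, 293, 293, 293, 293, 294, 293, 293]  (not all equal)
t=27: [258, 258, 258, 257, 258, 258, 257, 257, 258]  (not all equal)
t=28: [300, 300, 300, 300, 300, 300, 301, 300, 300]  (not all equal)

Answer: never
Key observation: The state at step 20 reappears at step 28 — the system is in a cycle of period 8 from step 20 on.  No step 0..28 is synchronized, and the cycle repeats forever, so no step up to 80 (or ever) has all nodes equal.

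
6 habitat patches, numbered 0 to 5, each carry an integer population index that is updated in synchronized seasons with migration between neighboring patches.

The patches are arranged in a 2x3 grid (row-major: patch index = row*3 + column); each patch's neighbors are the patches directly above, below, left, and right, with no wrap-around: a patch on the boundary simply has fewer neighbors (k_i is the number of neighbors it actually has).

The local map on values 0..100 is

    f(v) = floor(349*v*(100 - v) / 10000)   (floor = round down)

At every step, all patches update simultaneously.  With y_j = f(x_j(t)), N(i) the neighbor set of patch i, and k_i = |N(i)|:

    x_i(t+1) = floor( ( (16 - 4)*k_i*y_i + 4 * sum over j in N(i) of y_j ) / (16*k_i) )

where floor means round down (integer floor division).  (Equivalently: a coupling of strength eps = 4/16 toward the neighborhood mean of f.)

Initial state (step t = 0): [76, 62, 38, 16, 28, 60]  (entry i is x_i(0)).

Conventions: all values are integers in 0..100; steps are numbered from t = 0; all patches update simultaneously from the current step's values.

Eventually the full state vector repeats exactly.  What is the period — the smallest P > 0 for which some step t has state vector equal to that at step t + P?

Simulating step by step:
t=0: [76, 62, 38, 16, 28, 60]
t=1: [63, 79, 82, 51, 70, 81]
t=2: [78, 59, 52, 84, 71, 55]
t=3: [60, 81, 86, 50, 71, 84]
t=4: [79, 56, 43, 84, 68, 48]
t=5: [59, 81, 85, 51, 74, 85]
t=6: [80, 56, 45, 84, 65, 46]
t=7: [57, 82, 85, 51, 77, 85]
t=8: [81, 54, 44, 83, 60, 46]
t=9: [56, 82, 85, 53, 80, 85]
t=10: [80, 53, 44, 82, 56, 45]
t=11: [58, 83, 85, 55, 82, 85]
t=12: [80, 51, 44, 81, 53, 44]
t=13: [58, 84, 85, 57, 83, 85]
t=14: [80, 49, 44, 80, 51, 44]
t=15: [59, 84, 85, 59, 84, 85]
t=16: [79, 49, 44, 79, 49, 44]
t=17: [60, 84, 85, 60, 84, 85]
t=18: [78, 48, 44, 78, 48, 44]
t=19: [62, 84, 85, 62, 84, 85]
t=20: [77, 48, 44, 77, 48, 44]
t=21: [64, 84, 85, 64, 84, 85]
t=22: [75, 48, 44, 75, 48, 44]
t=23: [67, 85, 85, 67, 85, 85]
t=24: [72, 46, 44, 72, 46, 44]
t=25: [72, 84, 85, 72, 84, 85]
t=26: [67, 47, 44, 67, 47, 44]
t=27: [78, 85, 85, 78, 85, 85]
t=28: [57, 45, 44, 57, 45, 44]
t=29: [85, 85, 85, 85, 85, 85]
t=30: [44, 44, 44, 44, 44, 44]
t=31: [85, 85, 85, 85, 85, 85]

Answer: 2
Key observation: The state at step 29, [85, 85, 85, 85, 85, 85], reappears at step 31 — and no state repeats earlier — so the cycle the system enters has period 2.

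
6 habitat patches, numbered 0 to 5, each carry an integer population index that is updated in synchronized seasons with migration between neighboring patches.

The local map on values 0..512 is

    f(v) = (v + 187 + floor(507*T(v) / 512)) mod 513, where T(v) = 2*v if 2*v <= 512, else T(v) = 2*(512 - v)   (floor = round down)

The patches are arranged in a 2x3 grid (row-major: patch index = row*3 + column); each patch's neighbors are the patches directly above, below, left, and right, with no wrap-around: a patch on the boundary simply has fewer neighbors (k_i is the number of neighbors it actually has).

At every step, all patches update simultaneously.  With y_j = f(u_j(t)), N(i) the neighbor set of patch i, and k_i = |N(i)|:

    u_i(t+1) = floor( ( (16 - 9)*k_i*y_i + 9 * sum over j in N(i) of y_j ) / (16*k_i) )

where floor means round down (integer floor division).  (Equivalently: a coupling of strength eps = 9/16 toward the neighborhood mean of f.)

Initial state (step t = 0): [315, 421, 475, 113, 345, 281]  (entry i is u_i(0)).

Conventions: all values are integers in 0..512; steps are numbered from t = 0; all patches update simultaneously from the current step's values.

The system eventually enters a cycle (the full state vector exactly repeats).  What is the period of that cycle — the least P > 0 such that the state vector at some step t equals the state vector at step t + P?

Simulating step by step:
t=0: [315, 421, 475, 113, 345, 281]
t=1: [245, 298, 290, 209, 283, 340]
t=2: [371, 401, 386, 358, 375, 383]
t=3: [318, 307, 305, 328, 316, 313]
t=4: [376, 383, 385, 372, 377, 382]
t=5: [318, 314, 311, 320, 316, 313]
t=6: [376, 379, 381, 375, 378, 380]
t=7: [318, 316, 314, 318, 317, 315]
t=8: [376, 377, 379, 376, 377, 378]
t=9: [318, 317, 316, 318, 318, 317]
t=10: [376, 376, 377, 376, 376, 377]
t=11: [319, 318, 318, 319, 318, 318]
t=12: [375, 375, 376, 375, 375, 376]
t=13: [320, 319, 319, 320, 319, 319]
t=14: [374, 374, 375, 374, 374, 375]
t=15: [321, 320, 320, 321, 320, 320]
t=16: [373, 373, 374, 373, 373, 374]
t=17: [322, 321, 321, 322, 321, 321]
t=18: [372, 372, 373, 372, 372, 373]
t=19: [323, 322, 322, 323, 322, 322]
t=20: [371, 371, 372, 371, 371, 372]
t=21: [324, 323, 323, 324, 323, 323]
t=22: [370, 370, 371, 370, 370, 371]
t=23: [325, 324, 324, 325, 324, 324]
t=24: [369, 369, 370, 369, 369, 370]
t=25: [326, 325, 325, 326, 325, 325]
t=26: [368, 368, 369, 368, 368, 369]
t=27: [327, 326, 326, 327, 326, 326]
t=28: [367, 367, 368, 367, 367, 368]
t=29: [328, 327, 327, 328, 327, 327]
t=30: [366, 366, 367, 366, 366, 367]
t=31: [329, 328, 328, 329, 328, 328]
t=32: [365, 365, 366, 365, 365, 366]
t=33: [330, 329, 329, 330, 329, 329]
t=34: [364, 364, 365, 364, 364, 365]
t=35: [331, 330, 330, 331, 330, 330]
t=36: [363, 363, 364, 363, 363, 364]
t=37: [332, 331, 331, 332, 331, 331]
t=38: [362, 362, 363, 362, 362, 363]
t=39: [333, 332, 332, 333, 332, 332]
t=40: [361, 361, 362, 361, 361, 362]
t=41: [334, 333, 333, 334, 333, 333]
t=42: [360, 360, 361, 360, 360, 361]
t=43: [335, 334, 334, 335, 334, 334]
t=44: [359, 359, 360, 359, 359, 360]
t=45: [336, 335, 335, 336, 335, 335]
t=46: [358, 358, 359, 358, 358, 359]
t=47: [336, 336, 336, 336, 336, 336]
t=48: [358, 358, 358, 358, 358, 358]
t=49: [336, 336, 336, 336, 336, 336]

Answer: 2
Key observation: The state at step 47, [336, 336, 336, 336, 336, 336], reappears at step 49 — and no state repeats earlier — so the cycle the system enters has period 2.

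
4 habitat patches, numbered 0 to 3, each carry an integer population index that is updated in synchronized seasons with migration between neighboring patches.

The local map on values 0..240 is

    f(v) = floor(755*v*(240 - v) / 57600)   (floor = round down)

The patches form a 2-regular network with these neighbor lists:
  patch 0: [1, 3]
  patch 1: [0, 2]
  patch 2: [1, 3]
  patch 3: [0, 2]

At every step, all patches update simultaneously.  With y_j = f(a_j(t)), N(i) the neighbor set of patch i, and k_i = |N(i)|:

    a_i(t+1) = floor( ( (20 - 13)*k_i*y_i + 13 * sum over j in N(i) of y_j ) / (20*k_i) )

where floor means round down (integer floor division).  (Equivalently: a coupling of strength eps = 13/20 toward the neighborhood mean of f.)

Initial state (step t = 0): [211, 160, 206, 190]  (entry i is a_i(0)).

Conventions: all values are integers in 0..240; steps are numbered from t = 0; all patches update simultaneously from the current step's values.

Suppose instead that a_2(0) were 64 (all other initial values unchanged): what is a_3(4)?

Answer: a_3(4) = 186
Key observation: This trace re-runs the system from the modified initial state.

Derivation:
t=0: [211, 160, 64, 190]
t=1: [122, 132, 146, 117]
t=2: [187, 184, 184, 185]
t=3: [132, 133, 134, 132]
t=4: [186, 186, 186, 186]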